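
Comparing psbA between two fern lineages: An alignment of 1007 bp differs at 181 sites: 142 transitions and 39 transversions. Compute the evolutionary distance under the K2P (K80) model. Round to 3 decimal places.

P = 142/1007 ≈ 0.141013 and Q = 39/1007 ≈ 0.038729.
Under the Kimura two-parameter model, d = −½ ln(1 − 2P − Q) − ¼ ln(1 − 2Q).
1 − 2P − Q = 0.679245, giving −½ ln(0.679245) = 0.193387.
1 − 2Q = 0.922542, giving −¼ ln(0.922542) = 0.020156.
d = 0.193387 + 0.020156 = 0.213543.

0.214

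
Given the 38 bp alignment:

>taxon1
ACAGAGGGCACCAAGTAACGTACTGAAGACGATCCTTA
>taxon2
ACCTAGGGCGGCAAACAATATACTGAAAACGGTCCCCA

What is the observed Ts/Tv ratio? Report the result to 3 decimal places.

Transitions are A↔G and C↔T; transversions are all other mismatches.
Transitions: 9. Transversions: 3.
R = 9/3 = 3.000.

3.000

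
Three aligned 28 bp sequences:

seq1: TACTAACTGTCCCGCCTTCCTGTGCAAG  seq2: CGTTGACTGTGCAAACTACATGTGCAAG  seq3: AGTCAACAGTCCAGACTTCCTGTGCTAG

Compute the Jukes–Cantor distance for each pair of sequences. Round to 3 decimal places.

seq1–seq2: 10/28 sites differ → p ≈ 0.357143, d = −0.75 ln(1 − 0.476191) = 0.484971 ≈ 0.485.
seq1–seq3: 8/28 sites differ → p ≈ 0.285714, d = −0.75 ln(1 − 0.380952) = 0.359679 ≈ 0.360.
seq2–seq3: 9/28 sites differ → p ≈ 0.321429, d = −0.75 ln(1 − 0.428572) = 0.419713 ≈ 0.420.

d(seq1,seq2) = 0.485, d(seq1,seq3) = 0.360, d(seq2,seq3) = 0.420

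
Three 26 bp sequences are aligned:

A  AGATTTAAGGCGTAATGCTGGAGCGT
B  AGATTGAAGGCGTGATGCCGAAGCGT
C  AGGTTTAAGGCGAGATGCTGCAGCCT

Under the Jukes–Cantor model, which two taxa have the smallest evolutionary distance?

A–B: 4/26 differ, p = 0.154, d = 0.172.
A–C: 5/26 differ, p = 0.192, d = 0.222.
B–C: 6/26 differ, p = 0.231, d = 0.276.
The smallest distance is between A and B.

A and B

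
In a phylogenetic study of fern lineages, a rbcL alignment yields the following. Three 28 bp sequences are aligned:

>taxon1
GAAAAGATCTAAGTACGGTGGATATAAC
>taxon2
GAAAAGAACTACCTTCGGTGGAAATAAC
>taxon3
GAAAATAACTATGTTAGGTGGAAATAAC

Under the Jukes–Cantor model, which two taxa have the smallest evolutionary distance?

taxon1–taxon2: 5/28 differ, p = 0.179, d = 0.204.
taxon1–taxon3: 6/28 differ, p = 0.214, d = 0.252.
taxon2–taxon3: 4/28 differ, p = 0.143, d = 0.158.
The smallest distance is between taxon2 and taxon3.

taxon2 and taxon3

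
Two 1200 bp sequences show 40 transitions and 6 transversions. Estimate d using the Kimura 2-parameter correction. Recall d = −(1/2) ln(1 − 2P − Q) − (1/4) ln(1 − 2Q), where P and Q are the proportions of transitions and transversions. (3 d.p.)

P = 40/1200 ≈ 0.033333 and Q = 6/1200 = 0.005.
Under the Kimura two-parameter model, d = −½ ln(1 − 2P − Q) − ¼ ln(1 − 2Q).
1 − 2P − Q = 0.928334, giving −½ ln(0.928334) = 0.037182.
1 − 2Q = 0.99, giving −¼ ln(0.99) = 0.002513.
d = 0.037182 + 0.002513 = 0.039695.

0.040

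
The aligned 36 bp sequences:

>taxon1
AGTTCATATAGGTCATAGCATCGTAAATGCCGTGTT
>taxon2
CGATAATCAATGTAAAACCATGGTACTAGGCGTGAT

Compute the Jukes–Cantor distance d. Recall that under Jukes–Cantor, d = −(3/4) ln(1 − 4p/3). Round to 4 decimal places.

The sequences differ at 15 of 36 sites, so p = 15/36 ≈ 0.416667.
d = −(3/4) ln(1 − 4p/3) = −0.75 ln(1 − 0.555556) = −0.75 ln(0.444444)
  = −0.75 × (-0.810931) = 0.608198 substitutions/site.

0.6082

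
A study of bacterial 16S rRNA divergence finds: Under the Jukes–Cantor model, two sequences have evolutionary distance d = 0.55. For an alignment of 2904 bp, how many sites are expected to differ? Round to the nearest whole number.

Invert JC69: p = (3/4)(1 − e^(−4d/3)) = 0.75 × (1 − e^(-0.733333)) = 0.75 × (1 − 0.480305) = 0.389771.
Expected differing sites = pL ≈ 0.389771 × 2904 = 1131.894984 ≈ 1132.

1132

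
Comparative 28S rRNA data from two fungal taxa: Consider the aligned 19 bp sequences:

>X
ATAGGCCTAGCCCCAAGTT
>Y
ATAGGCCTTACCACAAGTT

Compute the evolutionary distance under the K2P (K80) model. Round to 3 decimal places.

0.177

Of 19 sites, 1 differences are transitions and 2 are transversions, so P = 1/19 ≈ 0.052632 and Q = 2/19 ≈ 0.105263.
Under the Kimura two-parameter model, d = −½ ln(1 − 2P − Q) − ¼ ln(1 − 2Q).
1 − 2P − Q = 0.789473, giving −½ ln(0.789473) = 0.118195.
1 − 2Q = 0.789474, giving −¼ ln(0.789474) = 0.059097.
d = 0.118195 + 0.059097 = 0.177292.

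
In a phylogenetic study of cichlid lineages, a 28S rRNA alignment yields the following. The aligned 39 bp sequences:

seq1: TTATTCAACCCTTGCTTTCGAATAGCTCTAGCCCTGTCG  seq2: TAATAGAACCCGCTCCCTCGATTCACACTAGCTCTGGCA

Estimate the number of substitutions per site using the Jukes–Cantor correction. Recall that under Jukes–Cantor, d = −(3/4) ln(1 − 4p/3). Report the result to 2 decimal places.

0.54

The sequences differ at 15 of 39 sites, so p = 15/39 ≈ 0.384615.
d = −(3/4) ln(1 − 4p/3) = −0.75 ln(1 − 0.51282) = −0.75 ln(0.48718)
  = −0.75 × (-0.719122) = 0.539342 substitutions/site.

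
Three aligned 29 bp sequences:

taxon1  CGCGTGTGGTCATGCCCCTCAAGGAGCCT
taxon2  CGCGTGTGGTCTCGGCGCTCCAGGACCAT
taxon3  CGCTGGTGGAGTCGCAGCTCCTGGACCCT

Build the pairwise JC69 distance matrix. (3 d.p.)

d(taxon1,taxon2) = 0.291, d(taxon1,taxon3) = 0.529, d(taxon2,taxon3) = 0.344

taxon1–taxon2: 7/29 sites differ → p ≈ 0.241379, d = −0.75 ln(1 − 0.321839) = 0.291278 ≈ 0.291.
taxon1–taxon3: 11/29 sites differ → p ≈ 0.37931, d = −0.75 ln(1 − 0.505747) = 0.528531 ≈ 0.529.
taxon2–taxon3: 8/29 sites differ → p ≈ 0.275862, d = −0.75 ln(1 − 0.367816) = 0.343931 ≈ 0.344.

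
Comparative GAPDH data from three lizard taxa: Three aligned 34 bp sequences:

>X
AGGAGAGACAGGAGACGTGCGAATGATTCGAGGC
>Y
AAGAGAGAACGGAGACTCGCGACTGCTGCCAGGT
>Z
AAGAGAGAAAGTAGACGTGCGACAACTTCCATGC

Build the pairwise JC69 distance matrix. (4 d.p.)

X–Y: 10/34 sites differ → p ≈ 0.294118, d = −0.75 ln(1 − 0.392157) = 0.373379 ≈ 0.3734.
X–Z: 9/34 sites differ → p ≈ 0.264706, d = −0.75 ln(1 − 0.352941) = 0.326488 ≈ 0.3265.
Y–Z: 9/34 sites differ → p ≈ 0.264706, d = −0.75 ln(1 − 0.352941) = 0.326488 ≈ 0.3265.

d(X,Y) = 0.3734, d(X,Z) = 0.3265, d(Y,Z) = 0.3265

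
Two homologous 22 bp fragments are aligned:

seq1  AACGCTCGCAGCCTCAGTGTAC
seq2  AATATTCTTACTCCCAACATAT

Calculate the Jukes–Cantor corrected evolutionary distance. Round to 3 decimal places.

0.974

The sequences differ at 12 of 22 sites, so p = 12/22 ≈ 0.545455.
d = −(3/4) ln(1 − 4p/3) = −0.75 ln(1 − 0.727273) = −0.75 ln(0.272727)
  = −0.75 × (-1.299284) = 0.974463 substitutions/site.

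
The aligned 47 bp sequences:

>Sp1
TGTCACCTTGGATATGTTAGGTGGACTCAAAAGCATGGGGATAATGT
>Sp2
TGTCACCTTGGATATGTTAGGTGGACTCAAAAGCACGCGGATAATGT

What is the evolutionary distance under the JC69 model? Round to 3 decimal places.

The sequences differ at 2 of 47 sites (36, 38), so p = 2/47 ≈ 0.042553.
d = −(3/4) ln(1 − 4p/3) = −0.75 ln(1 − 0.056737) = −0.75 ln(0.943263)
  = −0.75 × (-0.058410) = 0.043808 substitutions/site.

0.044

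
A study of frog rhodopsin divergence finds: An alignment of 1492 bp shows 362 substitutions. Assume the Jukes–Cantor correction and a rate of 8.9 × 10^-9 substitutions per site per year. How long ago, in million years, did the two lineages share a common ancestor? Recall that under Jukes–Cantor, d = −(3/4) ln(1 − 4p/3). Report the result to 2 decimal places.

p = 362/1492 ≈ 0.242627.
d = −(3/4) ln(1 − 4p/3) = −0.75 ln(1 − 0.323503) = −0.75 ln(0.676497)
  = −0.75 × (-0.390827) = 0.293120 substitutions/site.
Under a molecular clock d = 2μt, so t = d/(2μ) = 0.293120 / (2 × 8.9 × 10^-9) = 16.47 million years.

16.47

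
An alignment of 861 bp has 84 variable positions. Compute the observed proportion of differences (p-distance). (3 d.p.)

p = 84/861 = 0.097560… ≈ 0.098 (to 3 d.p.).

0.098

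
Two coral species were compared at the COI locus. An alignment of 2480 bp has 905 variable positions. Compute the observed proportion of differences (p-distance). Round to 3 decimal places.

p = 905/2480 = 0.364919… ≈ 0.365 (to 3 d.p.).

0.365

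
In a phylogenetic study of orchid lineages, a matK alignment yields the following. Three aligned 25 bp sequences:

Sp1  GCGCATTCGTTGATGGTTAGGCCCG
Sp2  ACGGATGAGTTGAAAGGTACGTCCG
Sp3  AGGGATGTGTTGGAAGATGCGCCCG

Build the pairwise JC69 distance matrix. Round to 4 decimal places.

d(Sp1,Sp2) = 0.4904, d(Sp1,Sp3) = 0.6626, d(Sp2,Sp3) = 0.2892

Sp1–Sp2: 9/25 sites differ → p = 0.36, d = −0.75 ln(1 − 0.48) = 0.490445 ≈ 0.4904.
Sp1–Sp3: 11/25 sites differ → p = 0.44, d = −0.75 ln(1 − 0.586667) = 0.662626 ≈ 0.6626.
Sp2–Sp3: 6/25 sites differ → p = 0.24, d = −0.75 ln(1 − 0.32) = 0.289247 ≈ 0.2892.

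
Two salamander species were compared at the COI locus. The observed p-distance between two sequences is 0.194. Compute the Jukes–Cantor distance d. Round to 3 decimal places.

0.224

d = −(3/4) ln(1 − 4p/3) = −0.75 ln(1 − 0.258667) = −0.75 ln(0.741333)
  = −0.75 × (-0.299305) = 0.224479 substitutions/site.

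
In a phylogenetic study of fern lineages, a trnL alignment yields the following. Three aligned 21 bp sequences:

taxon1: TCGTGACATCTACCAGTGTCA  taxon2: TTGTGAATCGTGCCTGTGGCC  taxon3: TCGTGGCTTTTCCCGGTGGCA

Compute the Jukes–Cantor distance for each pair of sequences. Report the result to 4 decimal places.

d(taxon1,taxon2) = 0.6355, d(taxon1,taxon3) = 0.3597, d(taxon2,taxon3) = 0.5319

taxon1–taxon2: 9/21 sites differ → p ≈ 0.428571, d = −0.75 ln(1 − 0.571428) = 0.635472 ≈ 0.6355.
taxon1–taxon3: 6/21 sites differ → p ≈ 0.285714, d = −0.75 ln(1 − 0.380952) = 0.359679 ≈ 0.3597.
taxon2–taxon3: 8/21 sites differ → p ≈ 0.380952, d = −0.75 ln(1 − 0.507936) = 0.531860 ≈ 0.5319.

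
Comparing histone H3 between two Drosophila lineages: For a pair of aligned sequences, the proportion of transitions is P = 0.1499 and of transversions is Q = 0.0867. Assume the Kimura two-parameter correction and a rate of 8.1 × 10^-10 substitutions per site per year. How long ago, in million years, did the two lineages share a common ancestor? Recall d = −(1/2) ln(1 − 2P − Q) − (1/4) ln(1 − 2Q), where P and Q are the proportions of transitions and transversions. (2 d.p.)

180.18

Under the Kimura two-parameter model, d = −½ ln(1 − 2P − Q) − ¼ ln(1 − 2Q).
1 − 2P − Q = 0.6135, giving −½ ln(0.6135) = 0.244288.
1 − 2Q = 0.8266, giving −¼ ln(0.8266) = 0.047609.
d = 0.244288 + 0.047609 = 0.291897.
Under a molecular clock d = 2μt, so t = d/(2μ) = 0.291897 / (2 × 8.1 × 10^-10) = 180.18 million years.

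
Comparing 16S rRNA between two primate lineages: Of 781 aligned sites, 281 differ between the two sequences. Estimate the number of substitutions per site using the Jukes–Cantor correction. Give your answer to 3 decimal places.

0.490

p = 281/781 ≈ 0.359795.
d = −(3/4) ln(1 − 4p/3) = −0.75 ln(1 − 0.479727) = −0.75 ln(0.520273)
  = −0.75 × (-0.653402) = 0.490052 substitutions/site.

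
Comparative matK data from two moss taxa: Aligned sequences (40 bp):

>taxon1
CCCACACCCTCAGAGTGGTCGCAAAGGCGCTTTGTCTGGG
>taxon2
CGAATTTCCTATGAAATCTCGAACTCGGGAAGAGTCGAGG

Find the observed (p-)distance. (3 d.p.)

The sequences differ at 22 of 40 positions.
p = 22/40 = 0.550.

0.550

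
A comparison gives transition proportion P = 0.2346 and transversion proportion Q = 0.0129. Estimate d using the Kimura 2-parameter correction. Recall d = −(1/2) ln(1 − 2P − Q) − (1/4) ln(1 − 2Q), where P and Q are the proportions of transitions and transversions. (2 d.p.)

Under the Kimura two-parameter model, d = −½ ln(1 − 2P − Q) − ¼ ln(1 − 2Q).
1 − 2P − Q = 0.5179, giving −½ ln(0.5179) = 0.328987.
1 − 2Q = 0.9742, giving −¼ ln(0.9742) = 0.006535.
d = 0.328987 + 0.006535 = 0.335522.

0.34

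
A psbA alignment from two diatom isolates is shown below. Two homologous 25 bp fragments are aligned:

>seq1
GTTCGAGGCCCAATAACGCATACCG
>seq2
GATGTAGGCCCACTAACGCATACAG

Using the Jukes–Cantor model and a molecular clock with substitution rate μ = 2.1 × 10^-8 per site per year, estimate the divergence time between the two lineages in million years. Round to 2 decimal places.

The sequences differ at 5 of 25 sites (2, 4, 5, 13, 24), so p = 5/25 = 0.2.
d = −(3/4) ln(1 − 4p/3) = −0.75 ln(1 − 0.266667) = −0.75 ln(0.733333)
  = −0.75 × (-0.310155) = 0.232616 substitutions/site.
Under a molecular clock d = 2μt, so t = d/(2μ) = 0.232616 / (2 × 2.1 × 10^-8) = 5.54 million years.

5.54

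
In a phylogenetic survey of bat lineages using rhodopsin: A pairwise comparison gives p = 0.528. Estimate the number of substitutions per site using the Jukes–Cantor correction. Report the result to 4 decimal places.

d = −(3/4) ln(1 − 4p/3) = −0.75 ln(1 − 0.704) = −0.75 ln(0.296)
  = −0.75 × (-1.217396) = 0.913047 substitutions/site.

0.9130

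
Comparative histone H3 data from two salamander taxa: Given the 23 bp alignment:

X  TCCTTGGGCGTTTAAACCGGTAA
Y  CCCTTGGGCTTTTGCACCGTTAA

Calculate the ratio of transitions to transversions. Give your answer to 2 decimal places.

Transitions are A↔G and C↔T; transversions are all other mismatches.
Transitions: 2. Transversions: 3.
R = 2/3 = 0.666666… ≈ 0.67 (to 2 d.p.).

0.67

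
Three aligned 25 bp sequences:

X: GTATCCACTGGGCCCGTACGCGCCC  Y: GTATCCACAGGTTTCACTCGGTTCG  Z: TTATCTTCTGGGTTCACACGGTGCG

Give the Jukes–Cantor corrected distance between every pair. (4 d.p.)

d(X,Y) = 0.6626, d(X,Z) = 0.6626, d(Y,Z) = 0.3505

X–Y: 11/25 sites differ → p = 0.44, d = −0.75 ln(1 − 0.586667) = 0.662626 ≈ 0.6626.
X–Z: 11/25 sites differ → p = 0.44, d = −0.75 ln(1 − 0.586667) = 0.662626 ≈ 0.6626.
Y–Z: 7/25 sites differ → p = 0.28, d = −0.75 ln(1 − 0.373333) = 0.350505 ≈ 0.3505.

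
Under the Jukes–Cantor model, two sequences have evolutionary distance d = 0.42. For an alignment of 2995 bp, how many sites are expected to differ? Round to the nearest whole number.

963

Invert JC69: p = (3/4)(1 − e^(−4d/3)) = 0.75 × (1 − e^(-0.56)) = 0.75 × (1 − 0.571209) = 0.321593.
Expected differing sites = pL ≈ 0.321593 × 2995 = 963.171035 ≈ 963.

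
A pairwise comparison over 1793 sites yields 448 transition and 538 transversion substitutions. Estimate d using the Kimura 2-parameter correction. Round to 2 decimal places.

P = 448/1793 ≈ 0.249861 and Q = 538/1793 ≈ 0.300056.
Under the Kimura two-parameter model, d = −½ ln(1 − 2P − Q) − ¼ ln(1 − 2Q).
1 − 2P − Q = 0.200222, giving −½ ln(0.200222) = 0.804164.
1 − 2Q = 0.399888, giving −¼ ln(0.399888) = 0.229143.
d = 0.804164 + 0.229143 = 1.033307.

1.03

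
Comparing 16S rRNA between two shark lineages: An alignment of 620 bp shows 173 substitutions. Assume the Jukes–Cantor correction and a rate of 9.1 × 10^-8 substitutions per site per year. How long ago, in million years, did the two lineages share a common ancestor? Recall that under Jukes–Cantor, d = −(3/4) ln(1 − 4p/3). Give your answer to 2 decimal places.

1.92

p = 173/620 ≈ 0.279032.
d = −(3/4) ln(1 − 4p/3) = −0.75 ln(1 − 0.372043) = −0.75 ln(0.627957)
  = −0.75 × (-0.465284) = 0.348963 substitutions/site.
Under a molecular clock d = 2μt, so t = d/(2μ) = 0.348963 / (2 × 9.1 × 10^-8) = 1.92 million years.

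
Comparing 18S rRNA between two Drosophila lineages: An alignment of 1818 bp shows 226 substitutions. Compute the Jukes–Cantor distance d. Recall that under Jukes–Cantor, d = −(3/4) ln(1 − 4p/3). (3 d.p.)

p = 226/1818 ≈ 0.124312.
d = −(3/4) ln(1 − 4p/3) = −0.75 ln(1 − 0.165749) = −0.75 ln(0.834251)
  = −0.75 × (-0.181221) = 0.135916 substitutions/site.

0.136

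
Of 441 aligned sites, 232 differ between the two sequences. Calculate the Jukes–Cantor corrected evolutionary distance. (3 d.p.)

p = 232/441 ≈ 0.526077.
d = −(3/4) ln(1 − 4p/3) = −0.75 ln(1 − 0.701436) = −0.75 ln(0.298564)
  = −0.75 × (-1.208771) = 0.906578 substitutions/site.

0.907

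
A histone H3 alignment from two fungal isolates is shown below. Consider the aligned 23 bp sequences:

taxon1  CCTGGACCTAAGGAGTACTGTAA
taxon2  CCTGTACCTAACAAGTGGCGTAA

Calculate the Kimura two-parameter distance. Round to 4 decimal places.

Of 23 sites, 3 differences are transitions and 3 are transversions, so P = 3/23 ≈ 0.130435 and Q = 3/23 ≈ 0.130435.
Under the Kimura two-parameter model, d = −½ ln(1 − 2P − Q) − ¼ ln(1 − 2Q).
1 − 2P − Q = 0.608695, giving −½ ln(0.608695) = 0.248219.
1 − 2Q = 0.73913, giving −¼ ln(0.73913) = 0.075570.
d = 0.248219 + 0.075570 = 0.323789.

0.3238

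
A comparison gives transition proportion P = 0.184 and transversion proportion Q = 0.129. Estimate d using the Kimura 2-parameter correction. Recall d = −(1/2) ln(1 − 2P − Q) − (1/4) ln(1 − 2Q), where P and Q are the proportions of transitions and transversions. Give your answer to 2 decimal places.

0.42

Under the Kimura two-parameter model, d = −½ ln(1 − 2P − Q) − ¼ ln(1 − 2Q).
1 − 2P − Q = 0.503, giving −½ ln(0.503) = 0.343583.
1 − 2Q = 0.742, giving −¼ ln(0.742) = 0.074602.
d = 0.343583 + 0.074602 = 0.418185.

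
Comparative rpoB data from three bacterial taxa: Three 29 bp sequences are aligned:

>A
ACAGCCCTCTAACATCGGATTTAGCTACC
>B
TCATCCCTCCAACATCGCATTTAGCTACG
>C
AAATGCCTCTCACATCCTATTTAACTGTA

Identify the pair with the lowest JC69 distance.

A–B: 5/29 differ, p = 0.172, d = 0.196.
A–C: 10/29 differ, p = 0.345, d = 0.462.
B–C: 11/29 differ, p = 0.379, d = 0.529.
The smallest distance is between A and B.

A and B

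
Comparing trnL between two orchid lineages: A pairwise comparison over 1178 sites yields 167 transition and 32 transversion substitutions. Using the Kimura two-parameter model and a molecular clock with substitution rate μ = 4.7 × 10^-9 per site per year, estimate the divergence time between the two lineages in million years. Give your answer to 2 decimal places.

P = 167/1178 ≈ 0.141766 and Q = 32/1178 ≈ 0.027165.
Under the Kimura two-parameter model, d = −½ ln(1 − 2P − Q) − ¼ ln(1 − 2Q).
1 − 2P − Q = 0.689303, giving −½ ln(0.689303) = 0.186037.
1 − 2Q = 0.94567, giving −¼ ln(0.94567) = 0.013965.
d = 0.186037 + 0.013965 = 0.200002.
Under a molecular clock d = 2μt, so t = d/(2μ) = 0.200002 / (2 × 4.7 × 10^-9) = 21.28 million years.

21.28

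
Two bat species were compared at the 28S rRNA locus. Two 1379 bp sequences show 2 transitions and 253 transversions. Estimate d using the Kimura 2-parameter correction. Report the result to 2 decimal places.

0.22

P = 2/1379 ≈ 0.00145 and Q = 253/1379 ≈ 0.183466.
Under the Kimura two-parameter model, d = −½ ln(1 − 2P − Q) − ¼ ln(1 − 2Q).
1 − 2P − Q = 0.813634, giving −½ ln(0.813634) = 0.103122.
1 − 2Q = 0.633068, giving −¼ ln(0.633068) = 0.114294.
d = 0.103122 + 0.114294 = 0.217416.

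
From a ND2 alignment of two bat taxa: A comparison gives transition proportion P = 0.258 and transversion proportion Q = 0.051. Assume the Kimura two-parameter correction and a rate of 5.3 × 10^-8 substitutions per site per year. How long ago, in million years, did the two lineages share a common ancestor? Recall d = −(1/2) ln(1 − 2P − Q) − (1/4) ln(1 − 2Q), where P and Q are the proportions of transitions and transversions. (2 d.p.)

4.20

Under the Kimura two-parameter model, d = −½ ln(1 − 2P − Q) − ¼ ln(1 − 2Q).
1 − 2P − Q = 0.433, giving −½ ln(0.433) = 0.418509.
1 − 2Q = 0.898, giving −¼ ln(0.898) = 0.026896.
d = 0.418509 + 0.026896 = 0.445405.
Under a molecular clock d = 2μt, so t = d/(2μ) = 0.445405 / (2 × 5.3 × 10^-8) = 4.20 million years.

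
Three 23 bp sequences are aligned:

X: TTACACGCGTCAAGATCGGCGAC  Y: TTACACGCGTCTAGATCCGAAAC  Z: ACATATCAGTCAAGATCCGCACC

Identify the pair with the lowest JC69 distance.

X and Y

X–Y: 4/23 differ, p = 0.174, d = 0.198.
X–Z: 9/23 differ, p = 0.391, d = 0.553.
Y–Z: 9/23 differ, p = 0.391, d = 0.553.
The smallest distance is between X and Y.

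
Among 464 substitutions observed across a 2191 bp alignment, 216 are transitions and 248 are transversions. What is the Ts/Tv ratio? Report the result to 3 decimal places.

0.871

R = 216/248 = 0.870967… ≈ 0.871 (to 3 d.p.).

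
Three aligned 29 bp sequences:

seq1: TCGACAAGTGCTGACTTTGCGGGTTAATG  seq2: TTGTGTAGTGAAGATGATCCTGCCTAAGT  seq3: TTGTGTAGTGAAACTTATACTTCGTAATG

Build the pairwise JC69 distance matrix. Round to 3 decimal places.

seq1–seq2: 15/29 sites differ → p ≈ 0.517241, d = −0.75 ln(1 − 0.689655) = 0.877553 ≈ 0.878.
seq1–seq3: 15/29 sites differ → p ≈ 0.517241, d = −0.75 ln(1 − 0.689655) = 0.877553 ≈ 0.878.
seq2–seq3: 8/29 sites differ → p ≈ 0.275862, d = −0.75 ln(1 − 0.367816) = 0.343931 ≈ 0.344.

d(seq1,seq2) = 0.878, d(seq1,seq3) = 0.878, d(seq2,seq3) = 0.344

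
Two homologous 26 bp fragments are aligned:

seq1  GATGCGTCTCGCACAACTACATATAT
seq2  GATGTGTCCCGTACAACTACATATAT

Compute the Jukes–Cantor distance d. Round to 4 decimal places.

0.1253

The sequences differ at 3 of 26 sites (5, 9, 12), so p = 3/26 ≈ 0.115385.
d = −(3/4) ln(1 − 4p/3) = −0.75 ln(1 − 0.153847) = −0.75 ln(0.846153)
  = −0.75 × (-0.167055) = 0.125291 substitutions/site.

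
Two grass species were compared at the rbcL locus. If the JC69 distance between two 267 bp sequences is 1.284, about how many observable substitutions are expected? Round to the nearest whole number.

164

Invert JC69: p = (3/4)(1 − e^(−4d/3)) = 0.75 × (1 − e^(-1.712)) = 0.75 × (1 − 0.180504) = 0.614622.
Expected differing sites = pL ≈ 0.614622 × 267 = 164.104074 ≈ 164.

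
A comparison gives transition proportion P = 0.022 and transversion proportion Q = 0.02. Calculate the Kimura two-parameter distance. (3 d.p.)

Under the Kimura two-parameter model, d = −½ ln(1 − 2P − Q) − ¼ ln(1 − 2Q).
1 − 2P − Q = 0.936, giving −½ ln(0.936) = 0.033070.
1 − 2Q = 0.96, giving −¼ ln(0.96) = 0.010205.
d = 0.033070 + 0.010205 = 0.043275.

0.043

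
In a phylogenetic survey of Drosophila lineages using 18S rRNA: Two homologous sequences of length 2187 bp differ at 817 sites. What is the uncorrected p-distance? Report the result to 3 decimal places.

0.374

p = 817/2187 = 0.373571… ≈ 0.374 (to 3 d.p.).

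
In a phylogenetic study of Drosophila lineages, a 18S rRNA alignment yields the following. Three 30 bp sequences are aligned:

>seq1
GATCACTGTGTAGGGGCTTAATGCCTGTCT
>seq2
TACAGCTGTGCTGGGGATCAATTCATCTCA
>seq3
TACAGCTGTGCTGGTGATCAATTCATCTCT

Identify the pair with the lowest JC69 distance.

seq2 and seq3

seq1–seq2: 12/30 differ, p = 0.400, d = 0.572.
seq1–seq3: 12/30 differ, p = 0.400, d = 0.572.
seq2–seq3: 2/30 differ, p = 0.067, d = 0.070.
The smallest distance is between seq2 and seq3.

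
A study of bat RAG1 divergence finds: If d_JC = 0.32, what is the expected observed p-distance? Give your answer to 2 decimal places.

0.26

p = (3/4)(1 − e^(−4d/3)) = 0.75 × (1 − e^(-0.426667)) = 0.75 × (1 − 0.652681) = 0.260489.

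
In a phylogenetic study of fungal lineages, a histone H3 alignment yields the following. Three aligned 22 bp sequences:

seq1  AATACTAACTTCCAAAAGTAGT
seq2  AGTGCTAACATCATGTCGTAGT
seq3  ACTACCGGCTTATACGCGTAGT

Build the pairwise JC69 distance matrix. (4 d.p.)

seq1–seq2: 8/22 sites differ → p ≈ 0.363636, d = −0.75 ln(1 − 0.484848) = 0.497470 ≈ 0.4975.
seq1–seq3: 9/22 sites differ → p ≈ 0.409091, d = −0.75 ln(1 − 0.545455) = 0.591344 ≈ 0.5913.
seq2–seq3: 11/22 sites differ → p = 0.5, d = −0.75 ln(1 − 0.666667) = 0.823960 ≈ 0.8240.

d(seq1,seq2) = 0.4975, d(seq1,seq3) = 0.5913, d(seq2,seq3) = 0.8240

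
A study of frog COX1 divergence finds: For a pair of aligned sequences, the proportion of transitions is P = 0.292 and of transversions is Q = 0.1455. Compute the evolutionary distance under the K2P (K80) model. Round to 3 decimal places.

0.740

Under the Kimura two-parameter model, d = −½ ln(1 − 2P − Q) − ¼ ln(1 − 2Q).
1 − 2P − Q = 0.2705, giving −½ ln(0.2705) = 0.653742.
1 − 2Q = 0.709, giving −¼ ln(0.709) = 0.085975.
d = 0.653742 + 0.085975 = 0.739717.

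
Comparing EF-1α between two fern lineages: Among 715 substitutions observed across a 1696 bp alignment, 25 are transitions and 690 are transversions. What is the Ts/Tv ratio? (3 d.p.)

R = 25/690 = 0.036231… ≈ 0.036 (to 3 d.p.).

0.036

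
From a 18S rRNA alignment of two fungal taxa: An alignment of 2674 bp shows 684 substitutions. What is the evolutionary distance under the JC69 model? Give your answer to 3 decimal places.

0.313

p = 684/2674 ≈ 0.255797.
d = −(3/4) ln(1 − 4p/3) = −0.75 ln(1 − 0.341063) = −0.75 ln(0.658937)
  = −0.75 × (-0.417127) = 0.312845 substitutions/site.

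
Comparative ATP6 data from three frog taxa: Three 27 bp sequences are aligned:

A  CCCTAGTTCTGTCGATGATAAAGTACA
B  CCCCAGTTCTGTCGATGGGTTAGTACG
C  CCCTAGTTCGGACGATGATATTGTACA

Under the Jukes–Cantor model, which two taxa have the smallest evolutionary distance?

A and C

A–B: 6/27 differ, p = 0.222, d = 0.264.
A–C: 4/27 differ, p = 0.148, d = 0.165.
B–C: 8/27 differ, p = 0.296, d = 0.377.
The smallest distance is between A and C.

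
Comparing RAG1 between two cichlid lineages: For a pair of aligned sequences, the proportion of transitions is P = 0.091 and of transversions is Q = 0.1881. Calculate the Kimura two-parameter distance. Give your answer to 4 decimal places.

0.3491

Under the Kimura two-parameter model, d = −½ ln(1 − 2P − Q) − ¼ ln(1 − 2Q).
1 − 2P − Q = 0.6299, giving −½ ln(0.6299) = 0.231097.
1 − 2Q = 0.6238, giving −¼ ln(0.6238) = 0.117981.
d = 0.231097 + 0.117981 = 0.349078.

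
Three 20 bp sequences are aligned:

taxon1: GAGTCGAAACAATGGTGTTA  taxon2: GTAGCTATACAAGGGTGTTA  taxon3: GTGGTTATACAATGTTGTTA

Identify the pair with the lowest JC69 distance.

taxon2 and taxon3

taxon1–taxon2: 6/20 differ, p = 0.300, d = 0.383.
taxon1–taxon3: 6/20 differ, p = 0.300, d = 0.383.
taxon2–taxon3: 4/20 differ, p = 0.200, d = 0.233.
The smallest distance is between taxon2 and taxon3.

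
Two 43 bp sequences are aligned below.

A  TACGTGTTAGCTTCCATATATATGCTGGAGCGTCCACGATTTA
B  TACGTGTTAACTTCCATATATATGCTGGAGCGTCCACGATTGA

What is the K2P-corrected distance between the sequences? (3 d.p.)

0.048

Of 43 sites, 1 differences are transitions and 1 are transversions, so P = 1/43 ≈ 0.023256 and Q = 1/43 ≈ 0.023256.
Under the Kimura two-parameter model, d = −½ ln(1 − 2P − Q) − ¼ ln(1 − 2Q).
1 − 2P − Q = 0.930232, giving −½ ln(0.930232) = 0.036161.
1 − 2Q = 0.953488, giving −¼ ln(0.953488) = 0.011907.
d = 0.036161 + 0.011907 = 0.048068.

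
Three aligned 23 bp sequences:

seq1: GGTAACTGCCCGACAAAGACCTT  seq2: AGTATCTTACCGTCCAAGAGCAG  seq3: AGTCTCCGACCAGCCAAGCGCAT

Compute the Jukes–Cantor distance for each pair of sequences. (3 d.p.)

d(seq1,seq2) = 0.553, d(seq1,seq3) = 0.761, d(seq2,seq3) = 0.390

seq1–seq2: 9/23 sites differ → p ≈ 0.391304, d = −0.75 ln(1 − 0.521739) = 0.553199 ≈ 0.553.
seq1–seq3: 11/23 sites differ → p ≈ 0.478261, d = −0.75 ln(1 − 0.637681) = 0.761423 ≈ 0.761.
seq2–seq3: 7/23 sites differ → p ≈ 0.304348, d = −0.75 ln(1 − 0.405797) = 0.390401 ≈ 0.390.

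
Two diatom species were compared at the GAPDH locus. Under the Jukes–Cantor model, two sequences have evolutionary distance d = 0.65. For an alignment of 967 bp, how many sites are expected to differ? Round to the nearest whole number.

Invert JC69: p = (3/4)(1 − e^(−4d/3)) = 0.75 × (1 − e^(-0.866667)) = 0.75 × (1 − 0.420350) = 0.434738.
Expected differing sites = pL ≈ 0.434738 × 967 = 420.391646 ≈ 420.

420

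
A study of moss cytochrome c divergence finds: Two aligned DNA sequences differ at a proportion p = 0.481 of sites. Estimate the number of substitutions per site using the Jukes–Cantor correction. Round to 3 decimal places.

0.769

d = −(3/4) ln(1 − 4p/3) = −0.75 ln(1 − 0.641333) = −0.75 ln(0.358667)
  = −0.75 × (-1.025361) = 0.769021 substitutions/site.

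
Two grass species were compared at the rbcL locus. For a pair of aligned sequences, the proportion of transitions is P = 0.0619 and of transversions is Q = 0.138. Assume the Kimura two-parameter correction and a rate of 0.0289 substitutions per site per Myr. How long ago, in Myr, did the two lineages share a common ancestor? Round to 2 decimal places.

4.02

Under the Kimura two-parameter model, d = −½ ln(1 − 2P − Q) − ¼ ln(1 − 2Q).
1 − 2P − Q = 0.7382, giving −½ ln(0.7382) = 0.151770.
1 − 2Q = 0.724, giving −¼ ln(0.724) = 0.080741.
d = 0.151770 + 0.080741 = 0.232511.
Under a molecular clock d = 2μt, so t = d/(2μ) = 0.232511 / (2 × 0.0289) = 4.02 Myr.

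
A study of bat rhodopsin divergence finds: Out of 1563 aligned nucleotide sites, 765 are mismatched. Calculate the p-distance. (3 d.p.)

0.489

p = 765/1563 = 0.489443… ≈ 0.489 (to 3 d.p.).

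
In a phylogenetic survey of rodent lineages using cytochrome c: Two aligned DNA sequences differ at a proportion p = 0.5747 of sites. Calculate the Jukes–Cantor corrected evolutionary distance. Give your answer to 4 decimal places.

d = −(3/4) ln(1 − 4p/3) = −0.75 ln(1 − 0.766267) = −0.75 ln(0.233733)
  = −0.75 × (-1.453576) = 1.090182 substitutions/site.

1.0902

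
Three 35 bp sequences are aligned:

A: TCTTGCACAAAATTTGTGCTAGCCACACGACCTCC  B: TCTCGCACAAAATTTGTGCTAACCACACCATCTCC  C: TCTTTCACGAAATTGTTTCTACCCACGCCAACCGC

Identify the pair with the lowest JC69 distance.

A–B: 4/35 differ, p = 0.114, d = 0.124.
A–C: 11/35 differ, p = 0.314, d = 0.407.
B–C: 11/35 differ, p = 0.314, d = 0.407.
The smallest distance is between A and B.

A and B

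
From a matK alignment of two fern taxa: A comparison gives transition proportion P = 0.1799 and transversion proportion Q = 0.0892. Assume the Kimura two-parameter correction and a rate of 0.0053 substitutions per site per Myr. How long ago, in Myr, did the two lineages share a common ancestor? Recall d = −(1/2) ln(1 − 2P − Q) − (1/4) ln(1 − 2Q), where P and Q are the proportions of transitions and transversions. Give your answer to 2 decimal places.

32.75

Under the Kimura two-parameter model, d = −½ ln(1 − 2P − Q) − ¼ ln(1 − 2Q).
1 − 2P − Q = 0.551, giving −½ ln(0.551) = 0.298010.
1 − 2Q = 0.8216, giving −¼ ln(0.8216) = 0.049125.
d = 0.298010 + 0.049125 = 0.347135.
Under a molecular clock d = 2μt, so t = d/(2μ) = 0.347135 / (2 × 0.0053) = 32.75 Myr.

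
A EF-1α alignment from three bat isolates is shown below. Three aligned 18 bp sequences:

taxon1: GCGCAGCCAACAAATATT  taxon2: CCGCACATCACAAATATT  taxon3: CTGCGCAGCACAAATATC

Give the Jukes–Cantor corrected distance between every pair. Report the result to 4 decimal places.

taxon1–taxon2: 5/18 sites differ → p ≈ 0.277778, d = −0.75 ln(1 − 0.370371) = 0.346968 ≈ 0.3470.
taxon1–taxon3: 8/18 sites differ → p ≈ 0.444444, d = −0.75 ln(1 − 0.592592) = 0.673455 ≈ 0.6735.
taxon2–taxon3: 4/18 sites differ → p ≈ 0.222222, d = −0.75 ln(1 − 0.296296) = 0.263548 ≈ 0.2635.

d(taxon1,taxon2) = 0.3470, d(taxon1,taxon3) = 0.6735, d(taxon2,taxon3) = 0.2635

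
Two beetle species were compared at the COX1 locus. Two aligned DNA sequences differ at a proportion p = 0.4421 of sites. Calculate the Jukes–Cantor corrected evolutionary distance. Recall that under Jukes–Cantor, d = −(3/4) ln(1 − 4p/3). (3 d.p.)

0.668

d = −(3/4) ln(1 − 4p/3) = −0.75 ln(1 − 0.589467) = −0.75 ln(0.410533)
  = −0.75 × (-0.890299) = 0.667724 substitutions/site.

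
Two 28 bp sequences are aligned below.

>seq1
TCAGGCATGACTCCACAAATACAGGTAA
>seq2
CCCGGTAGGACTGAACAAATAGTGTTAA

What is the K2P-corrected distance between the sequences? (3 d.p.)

Of 28 sites, 2 differences are transitions and 7 are transversions, so P = 2/28 ≈ 0.071429 and Q = 7/28 = 0.25.
Under the Kimura two-parameter model, d = −½ ln(1 − 2P − Q) − ¼ ln(1 − 2Q).
1 − 2P − Q = 0.607142, giving −½ ln(0.607142) = 0.249496.
1 − 2Q = 0.5, giving −¼ ln(0.5) = 0.173287.
d = 0.249496 + 0.173287 = 0.422783.

0.423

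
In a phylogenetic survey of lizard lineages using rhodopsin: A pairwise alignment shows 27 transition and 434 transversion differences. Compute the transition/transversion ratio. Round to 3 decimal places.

0.062

R = 27/434 = 0.062211… ≈ 0.062 (to 3 d.p.).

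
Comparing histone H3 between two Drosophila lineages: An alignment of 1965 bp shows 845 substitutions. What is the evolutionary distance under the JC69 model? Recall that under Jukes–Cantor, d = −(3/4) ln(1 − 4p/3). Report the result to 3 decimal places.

0.639

p = 845/1965 ≈ 0.430025.
d = −(3/4) ln(1 − 4p/3) = −0.75 ln(1 − 0.573367) = −0.75 ln(0.426633)
  = −0.75 × (-0.851831) = 0.638873 substitutions/site.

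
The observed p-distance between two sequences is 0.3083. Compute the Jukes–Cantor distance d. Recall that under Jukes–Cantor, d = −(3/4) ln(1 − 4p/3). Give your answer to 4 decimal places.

d = −(3/4) ln(1 − 4p/3) = −0.75 ln(1 − 0.411067) = −0.75 ln(0.588933)
  = −0.75 × (-0.529443) = 0.397082 substitutions/site.

0.3971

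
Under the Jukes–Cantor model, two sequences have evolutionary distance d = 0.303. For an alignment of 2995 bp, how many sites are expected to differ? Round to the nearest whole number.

Invert JC69: p = (3/4)(1 − e^(−4d/3)) = 0.75 × (1 − e^(-0.404)) = 0.75 × (1 − 0.667644) = 0.249267.
Expected differing sites = pL ≈ 0.249267 × 2995 = 746.554665 ≈ 747.

747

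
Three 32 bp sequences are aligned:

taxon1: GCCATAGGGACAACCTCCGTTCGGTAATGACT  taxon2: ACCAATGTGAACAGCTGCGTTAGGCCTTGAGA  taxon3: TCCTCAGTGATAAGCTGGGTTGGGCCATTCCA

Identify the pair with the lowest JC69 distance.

taxon1–taxon2: 14/32 differ, p = 0.438, d = 0.657.
taxon1–taxon3: 14/32 differ, p = 0.438, d = 0.657.
taxon2–taxon3: 12/32 differ, p = 0.375, d = 0.520.
The smallest distance is between taxon2 and taxon3.

taxon2 and taxon3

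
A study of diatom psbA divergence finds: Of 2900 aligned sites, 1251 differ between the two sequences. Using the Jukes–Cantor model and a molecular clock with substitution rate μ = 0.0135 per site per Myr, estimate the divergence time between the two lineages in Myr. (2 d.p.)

p = 1251/2900 ≈ 0.431379.
d = −(3/4) ln(1 − 4p/3) = −0.75 ln(1 − 0.575172) = −0.75 ln(0.424828)
  = −0.75 × (-0.856071) = 0.642053 substitutions/site.
Under a molecular clock d = 2μt, so t = d/(2μ) = 0.642053 / (2 × 0.0135) = 23.78 Myr.

23.78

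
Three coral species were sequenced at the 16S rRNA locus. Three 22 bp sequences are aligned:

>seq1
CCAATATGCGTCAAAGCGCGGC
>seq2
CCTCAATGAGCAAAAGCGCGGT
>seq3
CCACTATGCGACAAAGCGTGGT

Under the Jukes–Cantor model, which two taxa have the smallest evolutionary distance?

seq1–seq2: 7/22 differ, p = 0.318, d = 0.414.
seq1–seq3: 4/22 differ, p = 0.182, d = 0.208.
seq2–seq3: 6/22 differ, p = 0.273, d = 0.339.
The smallest distance is between seq1 and seq3.

seq1 and seq3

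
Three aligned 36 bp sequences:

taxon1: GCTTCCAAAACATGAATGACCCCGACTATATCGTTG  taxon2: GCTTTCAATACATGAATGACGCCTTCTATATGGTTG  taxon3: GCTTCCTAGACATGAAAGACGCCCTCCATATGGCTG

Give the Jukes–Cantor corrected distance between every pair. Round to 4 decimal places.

d(taxon1,taxon2) = 0.1885, d(taxon1,taxon3) = 0.3041, d(taxon2,taxon3) = 0.2251

taxon1–taxon2: 6/36 sites differ → p ≈ 0.166667, d = −0.75 ln(1 − 0.222223) = 0.188487 ≈ 0.1885.
taxon1–taxon3: 9/36 sites differ → p = 0.25, d = −0.75 ln(1 − 0.333333) = 0.304098 ≈ 0.3041.
taxon2–taxon3: 7/36 sites differ → p ≈ 0.194444, d = −0.75 ln(1 − 0.259259) = 0.225078 ≈ 0.2251.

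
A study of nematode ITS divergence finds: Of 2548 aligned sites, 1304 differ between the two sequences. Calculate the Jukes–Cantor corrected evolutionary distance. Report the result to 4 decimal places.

0.8601

p = 1304/2548 ≈ 0.511774.
d = −(3/4) ln(1 − 4p/3) = −0.75 ln(1 − 0.682365) = −0.75 ln(0.317635)
  = −0.75 × (-1.146852) = 0.860139 substitutions/site.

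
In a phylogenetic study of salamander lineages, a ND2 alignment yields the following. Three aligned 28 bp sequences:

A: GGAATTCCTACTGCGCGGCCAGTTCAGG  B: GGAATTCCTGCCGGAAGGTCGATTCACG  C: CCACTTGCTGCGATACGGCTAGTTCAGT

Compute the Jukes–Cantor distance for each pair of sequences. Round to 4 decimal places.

A–B: 9/28 sites differ → p ≈ 0.321429, d = −0.75 ln(1 − 0.428572) = 0.419713 ≈ 0.4197.
A–C: 11/28 sites differ → p ≈ 0.392857, d = −0.75 ln(1 − 0.523809) = 0.556452 ≈ 0.5565.
B–C: 14/28 sites differ → p = 0.5, d = −0.75 ln(1 − 0.666667) = 0.823960 ≈ 0.8240.

d(A,B) = 0.4197, d(A,C) = 0.5565, d(B,C) = 0.8240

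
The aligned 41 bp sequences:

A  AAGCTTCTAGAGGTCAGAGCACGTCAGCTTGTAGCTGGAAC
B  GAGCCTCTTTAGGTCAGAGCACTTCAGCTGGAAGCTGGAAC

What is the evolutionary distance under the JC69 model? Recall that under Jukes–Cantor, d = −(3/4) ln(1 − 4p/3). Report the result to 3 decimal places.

0.194

The sequences differ at 7 of 41 sites (1, 5, 9, 10, 23, 30, 32), so p = 7/41 ≈ 0.170732.
d = −(3/4) ln(1 − 4p/3) = −0.75 ln(1 − 0.227643) = −0.75 ln(0.772357)
  = −0.75 × (-0.258308) = 0.193731 substitutions/site.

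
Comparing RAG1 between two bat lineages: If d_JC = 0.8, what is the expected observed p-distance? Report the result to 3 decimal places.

0.492

p = (3/4)(1 − e^(−4d/3)) = 0.75 × (1 − e^(-1.066667)) = 0.75 × (1 − 0.344154) = 0.491885.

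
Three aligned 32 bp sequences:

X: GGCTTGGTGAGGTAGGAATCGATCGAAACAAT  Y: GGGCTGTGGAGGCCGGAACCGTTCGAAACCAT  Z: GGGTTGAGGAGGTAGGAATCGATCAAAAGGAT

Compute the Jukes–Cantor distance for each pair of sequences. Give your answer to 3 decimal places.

d(X,Y) = 0.353, d(X,Z) = 0.216, d(Y,Z) = 0.353

X–Y: 9/32 sites differ → p = 0.28125, d = −0.75 ln(1 − 0.375) = 0.352503 ≈ 0.353.
X–Z: 6/32 sites differ → p = 0.1875, d = −0.75 ln(1 − 0.25) = 0.215762 ≈ 0.216.
Y–Z: 9/32 sites differ → p = 0.28125, d = −0.75 ln(1 − 0.375) = 0.352503 ≈ 0.353.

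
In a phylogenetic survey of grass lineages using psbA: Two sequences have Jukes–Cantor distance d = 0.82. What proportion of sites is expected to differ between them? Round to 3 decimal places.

p = (3/4)(1 − e^(−4d/3)) = 0.75 × (1 − e^(-1.093333)) = 0.75 × (1 − 0.335098) = 0.498677.

0.499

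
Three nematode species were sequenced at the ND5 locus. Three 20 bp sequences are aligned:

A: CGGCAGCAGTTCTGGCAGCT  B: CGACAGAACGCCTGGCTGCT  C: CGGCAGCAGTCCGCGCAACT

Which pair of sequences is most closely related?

A–B: 6/20 differ, p = 0.300, d = 0.383.
A–C: 4/20 differ, p = 0.200, d = 0.233.
B–C: 8/20 differ, p = 0.400, d = 0.572.
The smallest distance is between A and C.

A and C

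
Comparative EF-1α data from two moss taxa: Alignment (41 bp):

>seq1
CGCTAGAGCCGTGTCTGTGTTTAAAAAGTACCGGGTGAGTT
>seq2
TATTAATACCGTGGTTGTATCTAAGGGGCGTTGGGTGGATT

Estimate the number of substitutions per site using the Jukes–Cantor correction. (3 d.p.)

0.722

The sequences differ at 19 of 41 sites, so p = 19/41 ≈ 0.463415.
d = −(3/4) ln(1 − 4p/3) = −0.75 ln(1 − 0.617887) = −0.75 ln(0.382113)
  = −0.75 × (-0.962039) = 0.721529 substitutions/site.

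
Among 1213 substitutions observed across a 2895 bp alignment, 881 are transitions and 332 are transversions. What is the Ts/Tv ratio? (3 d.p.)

R = 881/332 = 2.653614… ≈ 2.654 (to 3 d.p.).

2.654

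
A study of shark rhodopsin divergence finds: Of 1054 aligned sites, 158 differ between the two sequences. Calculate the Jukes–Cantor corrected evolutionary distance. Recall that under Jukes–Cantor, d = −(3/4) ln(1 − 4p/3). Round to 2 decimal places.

0.17

p = 158/1054 ≈ 0.149905.
d = −(3/4) ln(1 − 4p/3) = −0.75 ln(1 − 0.199873) = −0.75 ln(0.800127)
  = −0.75 × (-0.222985) = 0.167239 substitutions/site.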